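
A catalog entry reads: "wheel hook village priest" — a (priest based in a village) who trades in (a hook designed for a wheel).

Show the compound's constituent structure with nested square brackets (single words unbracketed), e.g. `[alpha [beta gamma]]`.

[[wheel hook] [village priest]]

At the top level: head "priest" (specifically "village priest"); modifier "wheel hook".
Inside "wheel hook": head "hook", modifier "wheel".
Inside "village priest": head "priest", modifier "village".
So the structure is [[wheel hook] [village priest]].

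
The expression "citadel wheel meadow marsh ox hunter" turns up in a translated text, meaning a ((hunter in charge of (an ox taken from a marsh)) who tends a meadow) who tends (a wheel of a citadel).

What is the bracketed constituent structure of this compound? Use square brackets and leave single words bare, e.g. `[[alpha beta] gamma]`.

The outermost head in the paraphrase is "hunter" (specifically "meadow marsh ox hunter"), modified by "citadel wheel".
"citadel wheel" → head "wheel", modifier "citadel".
"meadow marsh ox hunter" → head "hunter" (specifically "marsh ox hunter"), modifier "meadow".
"marsh ox hunter" → head "hunter", modifier "marsh ox".
"marsh ox" → head "ox", modifier "marsh".
Putting it together: [[citadel wheel] [meadow [[marsh ox] hunter]]].

[[citadel wheel] [meadow [[marsh ox] hunter]]]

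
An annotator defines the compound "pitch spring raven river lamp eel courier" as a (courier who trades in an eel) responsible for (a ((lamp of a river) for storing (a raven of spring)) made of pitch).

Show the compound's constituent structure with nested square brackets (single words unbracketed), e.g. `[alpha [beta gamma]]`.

Whole compound: head "courier" (specifically "eel courier"), modifier "pitch spring raven river lamp".
Within "pitch spring raven river lamp", the head is "lamp" (specifically "spring raven river lamp") and the modifier is "pitch".
Within "spring raven river lamp", the head is "lamp" (specifically "river lamp") and the modifier is "spring raven".
Within "spring raven", the head is "raven" and the modifier is "spring".
Within "river lamp", the head is "lamp" and the modifier is "river".
Within "eel courier", the head is "courier" and the modifier is "eel".
So the structure is [[pitch [[spring raven] [river lamp]]] [eel courier]].

[[pitch [[spring raven] [river lamp]]] [eel courier]]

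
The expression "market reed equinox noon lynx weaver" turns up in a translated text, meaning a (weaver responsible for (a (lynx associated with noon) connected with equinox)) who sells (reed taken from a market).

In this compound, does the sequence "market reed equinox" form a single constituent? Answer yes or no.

The top-level split is [market reed] [equinox noon lynx weaver]; the full structure is [[market reed] [[equinox [noon lynx]] weaver]].
"market reed equinox" straddles a constituent boundary, so it is not a single unit.

no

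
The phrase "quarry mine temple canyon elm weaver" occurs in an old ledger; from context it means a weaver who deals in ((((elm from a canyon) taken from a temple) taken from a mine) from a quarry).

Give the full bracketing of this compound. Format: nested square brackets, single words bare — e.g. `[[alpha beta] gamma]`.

[[quarry [mine [temple [canyon elm]]]] weaver]

Whole compound: head "weaver", modifier "quarry mine temple canyon elm".
Inside "quarry mine temple canyon elm": head "elm" (specifically "mine temple canyon elm"), modifier "quarry".
Inside "mine temple canyon elm": head "elm" (specifically "temple canyon elm"), modifier "mine".
Inside "temple canyon elm": head "elm" (specifically "canyon elm"), modifier "temple".
Inside "canyon elm": head "elm", modifier "canyon".
Assembled: [[quarry [mine [temple [canyon elm]]]] weaver].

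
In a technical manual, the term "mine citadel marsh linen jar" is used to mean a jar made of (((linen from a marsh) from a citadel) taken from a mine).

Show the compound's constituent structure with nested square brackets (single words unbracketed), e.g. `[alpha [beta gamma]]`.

[[mine [citadel [marsh linen]]] jar]

Whole compound: head "jar", modifier "mine citadel marsh linen".
Within "mine citadel marsh linen", the head is "linen" (specifically "citadel marsh linen") and the modifier is "mine".
Within "citadel marsh linen", the head is "linen" (specifically "marsh linen") and the modifier is "citadel".
Within "marsh linen", the head is "linen" and the modifier is "marsh".
Assembled: [[mine [citadel [marsh linen]]] jar].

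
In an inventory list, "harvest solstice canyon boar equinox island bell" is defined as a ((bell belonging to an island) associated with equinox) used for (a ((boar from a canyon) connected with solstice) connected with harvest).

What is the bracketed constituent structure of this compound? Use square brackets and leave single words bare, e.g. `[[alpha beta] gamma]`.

At the top level: head "bell" (specifically "equinox island bell"); modifier "harvest solstice canyon boar".
"harvest solstice canyon boar" → head "boar" (specifically "solstice canyon boar"), modifier "harvest".
"solstice canyon boar" → head "boar" (specifically "canyon boar"), modifier "solstice".
"canyon boar" → head "boar", modifier "canyon".
"equinox island bell" → head "bell" (specifically "island bell"), modifier "equinox".
"island bell" → head "bell", modifier "island".
So the structure is [[harvest [solstice [canyon boar]]] [equinox [island bell]]].

[[harvest [solstice [canyon boar]]] [equinox [island bell]]]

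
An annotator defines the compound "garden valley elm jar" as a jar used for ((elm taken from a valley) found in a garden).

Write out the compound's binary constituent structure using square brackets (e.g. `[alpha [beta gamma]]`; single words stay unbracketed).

Overall it is a kind of jar; the modifier is "garden valley elm".
Inside "garden valley elm": head "elm" (specifically "valley elm"), modifier "garden".
Inside "valley elm": head "elm", modifier "valley".
Assembled: [[garden [valley elm]] jar].

[[garden [valley elm]] jar]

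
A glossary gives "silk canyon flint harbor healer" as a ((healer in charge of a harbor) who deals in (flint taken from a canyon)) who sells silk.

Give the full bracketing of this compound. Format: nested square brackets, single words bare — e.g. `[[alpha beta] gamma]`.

[silk [[canyon flint] [harbor healer]]]

At the top level: head "healer" (specifically "canyon flint harbor healer"); modifier "silk".
Inside "canyon flint harbor healer": head "healer" (specifically "harbor healer"), modifier "canyon flint".
Inside "canyon flint": head "flint", modifier "canyon".
Inside "harbor healer": head "healer", modifier "harbor".
Putting it together: [silk [[canyon flint] [harbor healer]]].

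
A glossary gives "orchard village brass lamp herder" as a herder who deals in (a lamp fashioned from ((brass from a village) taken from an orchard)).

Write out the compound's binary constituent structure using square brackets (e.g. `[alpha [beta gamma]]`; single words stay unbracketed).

[[[orchard [village brass]] lamp] herder]

Whole compound: head "herder", modifier "orchard village brass lamp".
Inside "orchard village brass lamp": head "lamp", modifier "orchard village brass".
Inside "orchard village brass": head "brass" (specifically "village brass"), modifier "orchard".
Inside "village brass": head "brass", modifier "village".
Putting it together: [[[orchard [village brass]] lamp] herder].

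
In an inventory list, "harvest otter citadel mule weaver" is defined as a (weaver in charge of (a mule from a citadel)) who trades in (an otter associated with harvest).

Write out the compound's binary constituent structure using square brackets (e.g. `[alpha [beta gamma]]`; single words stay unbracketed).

At the top level: head "weaver" (specifically "citadel mule weaver"); modifier "harvest otter".
"harvest otter" → head "otter", modifier "harvest".
"citadel mule weaver" → head "weaver", modifier "citadel mule".
"citadel mule" → head "mule", modifier "citadel".
Assembled: [[harvest otter] [[citadel mule] weaver]].

[[harvest otter] [[citadel mule] weaver]]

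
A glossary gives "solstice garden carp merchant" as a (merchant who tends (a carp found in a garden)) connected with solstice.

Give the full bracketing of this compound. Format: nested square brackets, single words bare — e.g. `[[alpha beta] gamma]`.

[solstice [[garden carp] merchant]]

Overall it is a kind of merchant (specifically "garden carp merchant"); the modifier is "solstice".
"garden carp merchant" → head "merchant", modifier "garden carp".
"garden carp" → head "carp", modifier "garden".
So the structure is [solstice [[garden carp] merchant]].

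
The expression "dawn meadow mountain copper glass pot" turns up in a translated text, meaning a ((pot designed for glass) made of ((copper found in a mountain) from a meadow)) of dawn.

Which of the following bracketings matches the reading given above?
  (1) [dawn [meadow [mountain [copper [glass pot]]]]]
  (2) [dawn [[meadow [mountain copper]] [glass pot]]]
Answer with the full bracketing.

[dawn [[meadow [mountain copper]] [glass pot]]]

The paraphrase's head is the "pot" part ("meadow mountain copper glass pot"); its modifier is "dawn".
That top-level split, carried through the inner groups, gives [dawn [[meadow [mountain copper]] [glass pot]]].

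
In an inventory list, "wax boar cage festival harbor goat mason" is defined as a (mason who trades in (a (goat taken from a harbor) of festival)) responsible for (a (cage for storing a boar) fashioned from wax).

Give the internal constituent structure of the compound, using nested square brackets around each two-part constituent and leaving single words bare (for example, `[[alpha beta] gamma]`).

[[wax [boar cage]] [[festival [harbor goat]] mason]]

Whole compound: head "mason" (specifically "festival harbor goat mason"), modifier "wax boar cage".
"wax boar cage" → head "cage" (specifically "boar cage"), modifier "wax".
"boar cage" → head "cage", modifier "boar".
"festival harbor goat mason" → head "mason", modifier "festival harbor goat".
"festival harbor goat" → head "goat" (specifically "harbor goat"), modifier "festival".
"harbor goat" → head "goat", modifier "harbor".
Assembled: [[wax [boar cage]] [[festival [harbor goat]] mason]].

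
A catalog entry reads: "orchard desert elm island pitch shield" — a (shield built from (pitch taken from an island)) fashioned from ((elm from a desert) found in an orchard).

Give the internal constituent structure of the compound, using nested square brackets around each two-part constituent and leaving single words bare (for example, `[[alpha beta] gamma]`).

[[orchard [desert elm]] [[island pitch] shield]]

At the top level: head "shield" (specifically "island pitch shield"); modifier "orchard desert elm".
"orchard desert elm" → head "elm" (specifically "desert elm"), modifier "orchard".
"desert elm" → head "elm", modifier "desert".
"island pitch shield" → head "shield", modifier "island pitch".
"island pitch" → head "pitch", modifier "island".
Putting it together: [[orchard [desert elm]] [[island pitch] shield]].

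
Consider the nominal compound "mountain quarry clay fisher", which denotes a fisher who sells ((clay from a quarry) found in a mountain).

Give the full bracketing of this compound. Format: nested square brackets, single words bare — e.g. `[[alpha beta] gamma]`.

[[mountain [quarry clay]] fisher]

At the top level: head "fisher"; modifier "mountain quarry clay".
Within "mountain quarry clay", the head is "clay" (specifically "quarry clay") and the modifier is "mountain".
Within "quarry clay", the head is "clay" and the modifier is "quarry".
Assembled: [[mountain [quarry clay]] fisher].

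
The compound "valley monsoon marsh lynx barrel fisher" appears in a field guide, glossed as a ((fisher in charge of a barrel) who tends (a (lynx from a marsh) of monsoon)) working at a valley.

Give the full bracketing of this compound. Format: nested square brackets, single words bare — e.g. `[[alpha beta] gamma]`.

[valley [[monsoon [marsh lynx]] [barrel fisher]]]

At the top level: head "fisher" (specifically "monsoon marsh lynx barrel fisher"); modifier "valley".
"monsoon marsh lynx barrel fisher" → head "fisher" (specifically "barrel fisher"), modifier "monsoon marsh lynx".
"monsoon marsh lynx" → head "lynx" (specifically "marsh lynx"), modifier "monsoon".
"marsh lynx" → head "lynx", modifier "marsh".
"barrel fisher" → head "fisher", modifier "barrel".
Putting it together: [valley [[monsoon [marsh lynx]] [barrel fisher]]].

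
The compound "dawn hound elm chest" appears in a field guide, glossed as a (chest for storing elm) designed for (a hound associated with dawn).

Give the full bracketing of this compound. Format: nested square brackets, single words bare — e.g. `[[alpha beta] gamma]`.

Whole compound: head "chest" (specifically "elm chest"), modifier "dawn hound".
Within "dawn hound", the head is "hound" and the modifier is "dawn".
Within "elm chest", the head is "chest" and the modifier is "elm".
Putting it together: [[dawn hound] [elm chest]].

[[dawn hound] [elm chest]]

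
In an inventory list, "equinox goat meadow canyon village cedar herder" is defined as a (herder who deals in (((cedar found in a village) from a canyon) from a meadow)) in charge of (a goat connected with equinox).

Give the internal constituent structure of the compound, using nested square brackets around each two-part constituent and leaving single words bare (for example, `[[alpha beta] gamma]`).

[[equinox goat] [[meadow [canyon [village cedar]]] herder]]

The outermost head in the paraphrase is "herder" (specifically "meadow canyon village cedar herder"), modified by "equinox goat".
"equinox goat" → head "goat", modifier "equinox".
"meadow canyon village cedar herder" → head "herder", modifier "meadow canyon village cedar".
"meadow canyon village cedar" → head "cedar" (specifically "canyon village cedar"), modifier "meadow".
"canyon village cedar" → head "cedar" (specifically "village cedar"), modifier "canyon".
"village cedar" → head "cedar", modifier "village".
Putting it together: [[equinox goat] [[meadow [canyon [village cedar]]] herder]].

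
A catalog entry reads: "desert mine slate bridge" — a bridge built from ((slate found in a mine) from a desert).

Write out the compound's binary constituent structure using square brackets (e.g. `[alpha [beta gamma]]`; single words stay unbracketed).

[[desert [mine slate]] bridge]

Overall it is a kind of bridge; the modifier is "desert mine slate".
Inside "desert mine slate": head "slate" (specifically "mine slate"), modifier "desert".
Inside "mine slate": head "slate", modifier "mine".
Putting it together: [[desert [mine slate]] bridge].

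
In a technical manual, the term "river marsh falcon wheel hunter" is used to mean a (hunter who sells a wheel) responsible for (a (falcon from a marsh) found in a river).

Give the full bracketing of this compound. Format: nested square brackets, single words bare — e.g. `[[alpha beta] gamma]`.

[[river [marsh falcon]] [wheel hunter]]

At the top level: head "hunter" (specifically "wheel hunter"); modifier "river marsh falcon".
"river marsh falcon" → head "falcon" (specifically "marsh falcon"), modifier "river".
"marsh falcon" → head "falcon", modifier "marsh".
"wheel hunter" → head "hunter", modifier "wheel".
Assembled: [[river [marsh falcon]] [wheel hunter]].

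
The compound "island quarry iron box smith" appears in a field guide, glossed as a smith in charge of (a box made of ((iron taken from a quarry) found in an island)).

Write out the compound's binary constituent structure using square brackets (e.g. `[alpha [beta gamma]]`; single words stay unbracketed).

The outermost head in the paraphrase is "smith", modified by "island quarry iron box".
Inside "island quarry iron box": head "box", modifier "island quarry iron".
Inside "island quarry iron": head "iron" (specifically "quarry iron"), modifier "island".
Inside "quarry iron": head "iron", modifier "quarry".
So the structure is [[[island [quarry iron]] box] smith].

[[[island [quarry iron]] box] smith]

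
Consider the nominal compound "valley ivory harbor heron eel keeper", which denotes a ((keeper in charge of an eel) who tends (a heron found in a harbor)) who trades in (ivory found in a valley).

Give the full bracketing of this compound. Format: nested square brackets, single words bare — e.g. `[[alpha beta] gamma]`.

Overall it is a kind of keeper (specifically "harbor heron eel keeper"); the modifier is "valley ivory".
Within "valley ivory", the head is "ivory" and the modifier is "valley".
Within "harbor heron eel keeper", the head is "keeper" (specifically "eel keeper") and the modifier is "harbor heron".
Within "harbor heron", the head is "heron" and the modifier is "harbor".
Within "eel keeper", the head is "keeper" and the modifier is "eel".
Putting it together: [[valley ivory] [[harbor heron] [eel keeper]]].

[[valley ivory] [[harbor heron] [eel keeper]]]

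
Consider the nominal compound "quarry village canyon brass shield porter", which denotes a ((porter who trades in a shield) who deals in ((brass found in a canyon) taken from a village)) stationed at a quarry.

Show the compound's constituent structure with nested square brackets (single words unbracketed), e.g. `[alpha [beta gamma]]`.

[quarry [[village [canyon brass]] [shield porter]]]

The outermost head in the paraphrase is "porter" (specifically "village canyon brass shield porter"), modified by "quarry".
Within "village canyon brass shield porter", the head is "porter" (specifically "shield porter") and the modifier is "village canyon brass".
Within "village canyon brass", the head is "brass" (specifically "canyon brass") and the modifier is "village".
Within "canyon brass", the head is "brass" and the modifier is "canyon".
Within "shield porter", the head is "porter" and the modifier is "shield".
Putting it together: [quarry [[village [canyon brass]] [shield porter]]].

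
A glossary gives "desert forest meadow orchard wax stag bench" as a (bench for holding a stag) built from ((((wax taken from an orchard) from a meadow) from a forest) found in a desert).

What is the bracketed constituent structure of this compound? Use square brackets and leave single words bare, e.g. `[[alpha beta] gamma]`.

[[desert [forest [meadow [orchard wax]]]] [stag bench]]

The outermost head in the paraphrase is "bench" (specifically "stag bench"), modified by "desert forest meadow orchard wax".
Inside "desert forest meadow orchard wax": head "wax" (specifically "forest meadow orchard wax"), modifier "desert".
Inside "forest meadow orchard wax": head "wax" (specifically "meadow orchard wax"), modifier "forest".
Inside "meadow orchard wax": head "wax" (specifically "orchard wax"), modifier "meadow".
Inside "orchard wax": head "wax", modifier "orchard".
Inside "stag bench": head "bench", modifier "stag".
So the structure is [[desert [forest [meadow [orchard wax]]]] [stag bench]].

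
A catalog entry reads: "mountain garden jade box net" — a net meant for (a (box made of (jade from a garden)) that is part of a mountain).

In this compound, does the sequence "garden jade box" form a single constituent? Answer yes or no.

The paraphrase groups the words so that "garden jade box" is one unit: it corresponds to a single parenthesized sub-phrase.
The full structure is [[mountain [[garden jade] box]] net], in which [garden jade box] is a constituent.

yes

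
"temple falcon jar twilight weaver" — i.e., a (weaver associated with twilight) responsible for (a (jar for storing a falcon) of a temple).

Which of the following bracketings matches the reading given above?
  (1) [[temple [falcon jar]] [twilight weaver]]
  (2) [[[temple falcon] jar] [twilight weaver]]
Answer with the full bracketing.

[[temple [falcon jar]] [twilight weaver]]

The paraphrase's head is the "weaver" part ("twilight weaver"); its modifier is "temple falcon jar".
That top-level split, carried through the inner groups, gives [[temple [falcon jar]] [twilight weaver]].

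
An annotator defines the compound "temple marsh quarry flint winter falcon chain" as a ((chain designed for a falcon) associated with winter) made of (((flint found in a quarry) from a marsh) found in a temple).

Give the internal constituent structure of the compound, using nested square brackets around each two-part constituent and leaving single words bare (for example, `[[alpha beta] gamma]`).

[[temple [marsh [quarry flint]]] [winter [falcon chain]]]

Whole compound: head "chain" (specifically "winter falcon chain"), modifier "temple marsh quarry flint".
Within "temple marsh quarry flint", the head is "flint" (specifically "marsh quarry flint") and the modifier is "temple".
Within "marsh quarry flint", the head is "flint" (specifically "quarry flint") and the modifier is "marsh".
Within "quarry flint", the head is "flint" and the modifier is "quarry".
Within "winter falcon chain", the head is "chain" (specifically "falcon chain") and the modifier is "winter".
Within "falcon chain", the head is "chain" and the modifier is "falcon".
Assembled: [[temple [marsh [quarry flint]]] [winter [falcon chain]]].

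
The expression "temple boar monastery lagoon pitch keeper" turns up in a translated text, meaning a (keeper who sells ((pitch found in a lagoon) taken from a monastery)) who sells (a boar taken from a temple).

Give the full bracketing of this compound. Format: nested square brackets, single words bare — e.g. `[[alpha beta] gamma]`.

The outermost head in the paraphrase is "keeper" (specifically "monastery lagoon pitch keeper"), modified by "temple boar".
Inside "temple boar": head "boar", modifier "temple".
Inside "monastery lagoon pitch keeper": head "keeper", modifier "monastery lagoon pitch".
Inside "monastery lagoon pitch": head "pitch" (specifically "lagoon pitch"), modifier "monastery".
Inside "lagoon pitch": head "pitch", modifier "lagoon".
Assembled: [[temple boar] [[monastery [lagoon pitch]] keeper]].

[[temple boar] [[monastery [lagoon pitch]] keeper]]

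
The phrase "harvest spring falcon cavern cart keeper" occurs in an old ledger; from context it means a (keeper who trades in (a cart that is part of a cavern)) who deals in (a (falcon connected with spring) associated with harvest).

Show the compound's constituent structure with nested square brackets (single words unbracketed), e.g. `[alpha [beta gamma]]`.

[[harvest [spring falcon]] [[cavern cart] keeper]]

Whole compound: head "keeper" (specifically "cavern cart keeper"), modifier "harvest spring falcon".
Inside "harvest spring falcon": head "falcon" (specifically "spring falcon"), modifier "harvest".
Inside "spring falcon": head "falcon", modifier "spring".
Inside "cavern cart keeper": head "keeper", modifier "cavern cart".
Inside "cavern cart": head "cart", modifier "cavern".
Assembled: [[harvest [spring falcon]] [[cavern cart] keeper]].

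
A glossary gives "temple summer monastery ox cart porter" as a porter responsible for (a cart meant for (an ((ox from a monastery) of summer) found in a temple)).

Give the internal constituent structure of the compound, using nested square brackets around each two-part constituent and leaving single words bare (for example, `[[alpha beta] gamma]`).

[[[temple [summer [monastery ox]]] cart] porter]

Whole compound: head "porter", modifier "temple summer monastery ox cart".
Within "temple summer monastery ox cart", the head is "cart" and the modifier is "temple summer monastery ox".
Within "temple summer monastery ox", the head is "ox" (specifically "summer monastery ox") and the modifier is "temple".
Within "summer monastery ox", the head is "ox" (specifically "monastery ox") and the modifier is "summer".
Within "monastery ox", the head is "ox" and the modifier is "monastery".
Assembled: [[[temple [summer [monastery ox]]] cart] porter].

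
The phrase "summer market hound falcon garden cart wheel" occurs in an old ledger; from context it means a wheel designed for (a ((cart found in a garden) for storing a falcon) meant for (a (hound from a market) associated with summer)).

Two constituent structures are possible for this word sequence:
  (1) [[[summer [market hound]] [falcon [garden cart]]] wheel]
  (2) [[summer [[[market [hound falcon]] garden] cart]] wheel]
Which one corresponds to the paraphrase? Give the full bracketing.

[[[summer [market hound]] [falcon [garden cart]]] wheel]

The paraphrase's head is the "wheel" part ("wheel"); its modifier is "summer market hound falcon garden cart".
That top-level split, carried through the inner groups, gives [[[summer [market hound]] [falcon [garden cart]]] wheel].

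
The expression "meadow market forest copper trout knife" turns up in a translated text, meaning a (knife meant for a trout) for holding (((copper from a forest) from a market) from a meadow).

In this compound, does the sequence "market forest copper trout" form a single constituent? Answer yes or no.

The top-level split is [meadow market forest copper] [trout knife]; the full structure is [[meadow [market [forest copper]]] [trout knife]].
"market forest copper trout" straddles a constituent boundary, so it is not a single unit.

no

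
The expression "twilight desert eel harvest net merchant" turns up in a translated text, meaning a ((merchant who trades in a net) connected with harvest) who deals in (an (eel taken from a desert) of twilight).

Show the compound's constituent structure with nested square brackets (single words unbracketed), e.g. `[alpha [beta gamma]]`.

[[twilight [desert eel]] [harvest [net merchant]]]

At the top level: head "merchant" (specifically "harvest net merchant"); modifier "twilight desert eel".
Inside "twilight desert eel": head "eel" (specifically "desert eel"), modifier "twilight".
Inside "desert eel": head "eel", modifier "desert".
Inside "harvest net merchant": head "merchant" (specifically "net merchant"), modifier "harvest".
Inside "net merchant": head "merchant", modifier "net".
Putting it together: [[twilight [desert eel]] [harvest [net merchant]]].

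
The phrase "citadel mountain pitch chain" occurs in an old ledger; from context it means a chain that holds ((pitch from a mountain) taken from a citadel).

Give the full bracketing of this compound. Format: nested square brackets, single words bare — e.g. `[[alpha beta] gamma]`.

[[citadel [mountain pitch]] chain]

Whole compound: head "chain", modifier "citadel mountain pitch".
Inside "citadel mountain pitch": head "pitch" (specifically "mountain pitch"), modifier "citadel".
Inside "mountain pitch": head "pitch", modifier "mountain".
Assembled: [[citadel [mountain pitch]] chain].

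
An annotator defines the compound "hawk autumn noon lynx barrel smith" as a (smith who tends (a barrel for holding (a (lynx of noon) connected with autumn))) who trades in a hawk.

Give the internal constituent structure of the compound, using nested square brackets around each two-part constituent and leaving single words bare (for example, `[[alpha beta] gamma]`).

[hawk [[[autumn [noon lynx]] barrel] smith]]

Whole compound: head "smith" (specifically "autumn noon lynx barrel smith"), modifier "hawk".
"autumn noon lynx barrel smith" → head "smith", modifier "autumn noon lynx barrel".
"autumn noon lynx barrel" → head "barrel", modifier "autumn noon lynx".
"autumn noon lynx" → head "lynx" (specifically "noon lynx"), modifier "autumn".
"noon lynx" → head "lynx", modifier "noon".
Putting it together: [hawk [[[autumn [noon lynx]] barrel] smith]].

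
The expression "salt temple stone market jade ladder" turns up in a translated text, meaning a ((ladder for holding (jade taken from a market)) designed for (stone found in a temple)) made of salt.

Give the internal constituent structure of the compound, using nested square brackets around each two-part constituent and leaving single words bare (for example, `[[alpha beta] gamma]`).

At the top level: head "ladder" (specifically "temple stone market jade ladder"); modifier "salt".
"temple stone market jade ladder" → head "ladder" (specifically "market jade ladder"), modifier "temple stone".
"temple stone" → head "stone", modifier "temple".
"market jade ladder" → head "ladder", modifier "market jade".
"market jade" → head "jade", modifier "market".
So the structure is [salt [[temple stone] [[market jade] ladder]]].

[salt [[temple stone] [[market jade] ladder]]]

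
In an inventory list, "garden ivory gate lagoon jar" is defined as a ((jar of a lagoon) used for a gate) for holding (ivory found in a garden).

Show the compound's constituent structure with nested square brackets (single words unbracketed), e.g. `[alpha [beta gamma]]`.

At the top level: head "jar" (specifically "gate lagoon jar"); modifier "garden ivory".
Inside "garden ivory": head "ivory", modifier "garden".
Inside "gate lagoon jar": head "jar" (specifically "lagoon jar"), modifier "gate".
Inside "lagoon jar": head "jar", modifier "lagoon".
Putting it together: [[garden ivory] [gate [lagoon jar]]].

[[garden ivory] [gate [lagoon jar]]]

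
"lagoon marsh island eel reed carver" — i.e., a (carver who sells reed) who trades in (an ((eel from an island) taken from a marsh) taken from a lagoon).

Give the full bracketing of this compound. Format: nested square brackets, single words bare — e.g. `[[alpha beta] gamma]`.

[[lagoon [marsh [island eel]]] [reed carver]]

The outermost head in the paraphrase is "carver" (specifically "reed carver"), modified by "lagoon marsh island eel".
Within "lagoon marsh island eel", the head is "eel" (specifically "marsh island eel") and the modifier is "lagoon".
Within "marsh island eel", the head is "eel" (specifically "island eel") and the modifier is "marsh".
Within "island eel", the head is "eel" and the modifier is "island".
Within "reed carver", the head is "carver" and the modifier is "reed".
So the structure is [[lagoon [marsh [island eel]]] [reed carver]].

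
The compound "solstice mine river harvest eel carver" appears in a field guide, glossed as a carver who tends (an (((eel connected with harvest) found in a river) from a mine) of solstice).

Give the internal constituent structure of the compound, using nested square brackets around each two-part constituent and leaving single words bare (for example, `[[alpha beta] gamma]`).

At the top level: head "carver"; modifier "solstice mine river harvest eel".
Inside "solstice mine river harvest eel": head "eel" (specifically "mine river harvest eel"), modifier "solstice".
Inside "mine river harvest eel": head "eel" (specifically "river harvest eel"), modifier "mine".
Inside "river harvest eel": head "eel" (specifically "harvest eel"), modifier "river".
Inside "harvest eel": head "eel", modifier "harvest".
Putting it together: [[solstice [mine [river [harvest eel]]]] carver].

[[solstice [mine [river [harvest eel]]]] carver]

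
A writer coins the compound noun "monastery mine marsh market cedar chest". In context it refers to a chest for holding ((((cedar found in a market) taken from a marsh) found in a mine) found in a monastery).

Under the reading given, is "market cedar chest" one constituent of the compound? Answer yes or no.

The top-level split is [monastery mine marsh market cedar] [chest]; the full structure is [[monastery [mine [marsh [market cedar]]]] chest].
"market cedar chest" straddles a constituent boundary, so it is not a single unit.

no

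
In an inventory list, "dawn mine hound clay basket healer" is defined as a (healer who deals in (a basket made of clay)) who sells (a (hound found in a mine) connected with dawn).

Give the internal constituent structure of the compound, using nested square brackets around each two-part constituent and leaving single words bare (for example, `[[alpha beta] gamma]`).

The outermost head in the paraphrase is "healer" (specifically "clay basket healer"), modified by "dawn mine hound".
Inside "dawn mine hound": head "hound" (specifically "mine hound"), modifier "dawn".
Inside "mine hound": head "hound", modifier "mine".
Inside "clay basket healer": head "healer", modifier "clay basket".
Inside "clay basket": head "basket", modifier "clay".
So the structure is [[dawn [mine hound]] [[clay basket] healer]].

[[dawn [mine hound]] [[clay basket] healer]]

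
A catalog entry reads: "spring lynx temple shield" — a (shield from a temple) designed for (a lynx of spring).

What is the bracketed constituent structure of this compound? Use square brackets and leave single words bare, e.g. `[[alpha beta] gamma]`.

At the top level: head "shield" (specifically "temple shield"); modifier "spring lynx".
"spring lynx" → head "lynx", modifier "spring".
"temple shield" → head "shield", modifier "temple".
Putting it together: [[spring lynx] [temple shield]].

[[spring lynx] [temple shield]]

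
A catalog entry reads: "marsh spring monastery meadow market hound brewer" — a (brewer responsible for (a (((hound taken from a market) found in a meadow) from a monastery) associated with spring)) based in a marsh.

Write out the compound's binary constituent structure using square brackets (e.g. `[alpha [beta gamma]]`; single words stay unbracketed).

Whole compound: head "brewer" (specifically "spring monastery meadow market hound brewer"), modifier "marsh".
Inside "spring monastery meadow market hound brewer": head "brewer", modifier "spring monastery meadow market hound".
Inside "spring monastery meadow market hound": head "hound" (specifically "monastery meadow market hound"), modifier "spring".
Inside "monastery meadow market hound": head "hound" (specifically "meadow market hound"), modifier "monastery".
Inside "meadow market hound": head "hound" (specifically "market hound"), modifier "meadow".
Inside "market hound": head "hound", modifier "market".
So the structure is [marsh [[spring [monastery [meadow [market hound]]]] brewer]].

[marsh [[spring [monastery [meadow [market hound]]]] brewer]]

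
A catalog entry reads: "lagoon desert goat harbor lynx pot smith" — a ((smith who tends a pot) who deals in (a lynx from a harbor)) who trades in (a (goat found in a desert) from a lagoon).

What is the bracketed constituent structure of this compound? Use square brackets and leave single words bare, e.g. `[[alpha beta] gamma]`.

Whole compound: head "smith" (specifically "harbor lynx pot smith"), modifier "lagoon desert goat".
"lagoon desert goat" → head "goat" (specifically "desert goat"), modifier "lagoon".
"desert goat" → head "goat", modifier "desert".
"harbor lynx pot smith" → head "smith" (specifically "pot smith"), modifier "harbor lynx".
"harbor lynx" → head "lynx", modifier "harbor".
"pot smith" → head "smith", modifier "pot".
Assembled: [[lagoon [desert goat]] [[harbor lynx] [pot smith]]].

[[lagoon [desert goat]] [[harbor lynx] [pot smith]]]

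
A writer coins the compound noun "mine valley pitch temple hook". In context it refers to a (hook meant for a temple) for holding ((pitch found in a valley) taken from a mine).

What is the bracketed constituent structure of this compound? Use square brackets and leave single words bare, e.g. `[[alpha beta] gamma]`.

Whole compound: head "hook" (specifically "temple hook"), modifier "mine valley pitch".
Within "mine valley pitch", the head is "pitch" (specifically "valley pitch") and the modifier is "mine".
Within "valley pitch", the head is "pitch" and the modifier is "valley".
Within "temple hook", the head is "hook" and the modifier is "temple".
So the structure is [[mine [valley pitch]] [temple hook]].

[[mine [valley pitch]] [temple hook]]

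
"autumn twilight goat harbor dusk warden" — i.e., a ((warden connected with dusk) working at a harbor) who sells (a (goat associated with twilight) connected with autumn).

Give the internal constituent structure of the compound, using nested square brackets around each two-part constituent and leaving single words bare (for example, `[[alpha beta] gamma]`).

At the top level: head "warden" (specifically "harbor dusk warden"); modifier "autumn twilight goat".
Inside "autumn twilight goat": head "goat" (specifically "twilight goat"), modifier "autumn".
Inside "twilight goat": head "goat", modifier "twilight".
Inside "harbor dusk warden": head "warden" (specifically "dusk warden"), modifier "harbor".
Inside "dusk warden": head "warden", modifier "dusk".
Assembled: [[autumn [twilight goat]] [harbor [dusk warden]]].

[[autumn [twilight goat]] [harbor [dusk warden]]]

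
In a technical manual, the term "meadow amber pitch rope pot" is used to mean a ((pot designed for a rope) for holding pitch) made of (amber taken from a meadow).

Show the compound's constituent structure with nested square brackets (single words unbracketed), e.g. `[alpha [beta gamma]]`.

[[meadow amber] [pitch [rope pot]]]

Whole compound: head "pot" (specifically "pitch rope pot"), modifier "meadow amber".
Inside "meadow amber": head "amber", modifier "meadow".
Inside "pitch rope pot": head "pot" (specifically "rope pot"), modifier "pitch".
Inside "rope pot": head "pot", modifier "rope".
So the structure is [[meadow amber] [pitch [rope pot]]].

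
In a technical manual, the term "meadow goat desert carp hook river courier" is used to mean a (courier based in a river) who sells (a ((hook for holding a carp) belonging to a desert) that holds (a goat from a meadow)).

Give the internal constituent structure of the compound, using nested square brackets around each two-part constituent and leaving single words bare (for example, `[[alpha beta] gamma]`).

[[[meadow goat] [desert [carp hook]]] [river courier]]

Whole compound: head "courier" (specifically "river courier"), modifier "meadow goat desert carp hook".
Within "meadow goat desert carp hook", the head is "hook" (specifically "desert carp hook") and the modifier is "meadow goat".
Within "meadow goat", the head is "goat" and the modifier is "meadow".
Within "desert carp hook", the head is "hook" (specifically "carp hook") and the modifier is "desert".
Within "carp hook", the head is "hook" and the modifier is "carp".
Within "river courier", the head is "courier" and the modifier is "river".
So the structure is [[[meadow goat] [desert [carp hook]]] [river courier]].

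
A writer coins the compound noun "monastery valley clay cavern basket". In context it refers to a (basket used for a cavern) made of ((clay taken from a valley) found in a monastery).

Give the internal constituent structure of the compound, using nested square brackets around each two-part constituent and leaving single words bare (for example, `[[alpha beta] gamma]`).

[[monastery [valley clay]] [cavern basket]]

Overall it is a kind of basket (specifically "cavern basket"); the modifier is "monastery valley clay".
Within "monastery valley clay", the head is "clay" (specifically "valley clay") and the modifier is "monastery".
Within "valley clay", the head is "clay" and the modifier is "valley".
Within "cavern basket", the head is "basket" and the modifier is "cavern".
Assembled: [[monastery [valley clay]] [cavern basket]].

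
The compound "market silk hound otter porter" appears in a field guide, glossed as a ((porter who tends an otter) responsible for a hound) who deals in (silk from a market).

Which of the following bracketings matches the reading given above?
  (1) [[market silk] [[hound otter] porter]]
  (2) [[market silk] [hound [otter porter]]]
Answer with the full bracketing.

[[market silk] [hound [otter porter]]]

The paraphrase's head is the "porter" part ("hound otter porter"); its modifier is "market silk".
That top-level split, carried through the inner groups, gives [[market silk] [hound [otter porter]]].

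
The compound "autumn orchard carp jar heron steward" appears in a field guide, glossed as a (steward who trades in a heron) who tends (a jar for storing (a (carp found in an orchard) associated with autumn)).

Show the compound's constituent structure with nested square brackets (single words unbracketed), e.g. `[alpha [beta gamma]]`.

[[[autumn [orchard carp]] jar] [heron steward]]

Overall it is a kind of steward (specifically "heron steward"); the modifier is "autumn orchard carp jar".
"autumn orchard carp jar" → head "jar", modifier "autumn orchard carp".
"autumn orchard carp" → head "carp" (specifically "orchard carp"), modifier "autumn".
"orchard carp" → head "carp", modifier "orchard".
"heron steward" → head "steward", modifier "heron".
Assembled: [[[autumn [orchard carp]] jar] [heron steward]].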